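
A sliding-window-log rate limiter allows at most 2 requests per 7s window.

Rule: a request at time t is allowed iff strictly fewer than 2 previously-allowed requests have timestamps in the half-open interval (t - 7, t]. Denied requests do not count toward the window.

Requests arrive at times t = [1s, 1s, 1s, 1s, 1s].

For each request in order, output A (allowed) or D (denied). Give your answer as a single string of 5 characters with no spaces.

Tracking allowed requests in the window:
  req#1 t=1s: ALLOW
  req#2 t=1s: ALLOW
  req#3 t=1s: DENY
  req#4 t=1s: DENY
  req#5 t=1s: DENY

Answer: AADDD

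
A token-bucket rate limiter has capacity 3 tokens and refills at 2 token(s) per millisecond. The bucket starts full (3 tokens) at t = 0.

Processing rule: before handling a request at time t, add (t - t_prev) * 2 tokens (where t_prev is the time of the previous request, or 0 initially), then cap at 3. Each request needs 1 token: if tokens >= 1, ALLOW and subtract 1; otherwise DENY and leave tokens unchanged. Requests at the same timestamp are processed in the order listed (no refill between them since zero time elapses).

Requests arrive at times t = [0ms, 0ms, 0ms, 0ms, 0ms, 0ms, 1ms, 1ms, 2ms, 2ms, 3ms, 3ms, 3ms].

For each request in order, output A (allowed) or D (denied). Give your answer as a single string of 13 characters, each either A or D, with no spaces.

Simulating step by step:
  req#1 t=0ms: ALLOW
  req#2 t=0ms: ALLOW
  req#3 t=0ms: ALLOW
  req#4 t=0ms: DENY
  req#5 t=0ms: DENY
  req#6 t=0ms: DENY
  req#7 t=1ms: ALLOW
  req#8 t=1ms: ALLOW
  req#9 t=2ms: ALLOW
  req#10 t=2ms: ALLOW
  req#11 t=3ms: ALLOW
  req#12 t=3ms: ALLOW
  req#13 t=3ms: DENY

Answer: AAADDDAAAAAAD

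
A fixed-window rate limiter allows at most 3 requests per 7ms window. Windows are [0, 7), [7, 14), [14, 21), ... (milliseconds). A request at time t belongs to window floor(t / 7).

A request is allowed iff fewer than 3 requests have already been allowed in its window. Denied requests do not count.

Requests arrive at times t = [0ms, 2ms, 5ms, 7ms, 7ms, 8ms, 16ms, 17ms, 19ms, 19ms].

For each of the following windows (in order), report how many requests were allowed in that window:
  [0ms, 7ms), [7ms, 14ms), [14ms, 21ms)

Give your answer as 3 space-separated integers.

Answer: 3 3 3

Derivation:
Processing requests:
  req#1 t=0ms (window 0): ALLOW
  req#2 t=2ms (window 0): ALLOW
  req#3 t=5ms (window 0): ALLOW
  req#4 t=7ms (window 1): ALLOW
  req#5 t=7ms (window 1): ALLOW
  req#6 t=8ms (window 1): ALLOW
  req#7 t=16ms (window 2): ALLOW
  req#8 t=17ms (window 2): ALLOW
  req#9 t=19ms (window 2): ALLOW
  req#10 t=19ms (window 2): DENY

Allowed counts by window: 3 3 3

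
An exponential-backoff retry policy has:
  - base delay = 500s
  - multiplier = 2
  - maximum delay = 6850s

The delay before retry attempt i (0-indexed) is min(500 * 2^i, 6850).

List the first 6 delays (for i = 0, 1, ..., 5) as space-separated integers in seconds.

Computing each delay:
  i=0: min(500*2^0, 6850) = 500
  i=1: min(500*2^1, 6850) = 1000
  i=2: min(500*2^2, 6850) = 2000
  i=3: min(500*2^3, 6850) = 4000
  i=4: min(500*2^4, 6850) = 6850
  i=5: min(500*2^5, 6850) = 6850

Answer: 500 1000 2000 4000 6850 6850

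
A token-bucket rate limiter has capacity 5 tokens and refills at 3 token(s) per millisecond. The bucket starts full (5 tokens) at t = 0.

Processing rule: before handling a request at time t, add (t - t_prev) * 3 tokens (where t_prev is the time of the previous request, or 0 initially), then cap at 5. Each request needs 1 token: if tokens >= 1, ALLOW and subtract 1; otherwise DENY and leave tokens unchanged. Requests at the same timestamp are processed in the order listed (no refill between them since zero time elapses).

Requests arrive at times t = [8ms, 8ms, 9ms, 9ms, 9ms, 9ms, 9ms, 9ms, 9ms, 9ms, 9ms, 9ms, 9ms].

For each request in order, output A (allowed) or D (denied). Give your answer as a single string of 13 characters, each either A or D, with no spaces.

Simulating step by step:
  req#1 t=8ms: ALLOW
  req#2 t=8ms: ALLOW
  req#3 t=9ms: ALLOW
  req#4 t=9ms: ALLOW
  req#5 t=9ms: ALLOW
  req#6 t=9ms: ALLOW
  req#7 t=9ms: ALLOW
  req#8 t=9ms: DENY
  req#9 t=9ms: DENY
  req#10 t=9ms: DENY
  req#11 t=9ms: DENY
  req#12 t=9ms: DENY
  req#13 t=9ms: DENY

Answer: AAAAAAADDDDDD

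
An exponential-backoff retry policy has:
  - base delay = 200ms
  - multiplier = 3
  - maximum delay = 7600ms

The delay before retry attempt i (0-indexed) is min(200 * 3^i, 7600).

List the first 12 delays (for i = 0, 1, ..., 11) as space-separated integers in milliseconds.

Answer: 200 600 1800 5400 7600 7600 7600 7600 7600 7600 7600 7600

Derivation:
Computing each delay:
  i=0: min(200*3^0, 7600) = 200
  i=1: min(200*3^1, 7600) = 600
  i=2: min(200*3^2, 7600) = 1800
  i=3: min(200*3^3, 7600) = 5400
  i=4: min(200*3^4, 7600) = 7600
  i=5: min(200*3^5, 7600) = 7600
  i=6: min(200*3^6, 7600) = 7600
  i=7: min(200*3^7, 7600) = 7600
  i=8: min(200*3^8, 7600) = 7600
  i=9: min(200*3^9, 7600) = 7600
  i=10: min(200*3^10, 7600) = 7600
  i=11: min(200*3^11, 7600) = 7600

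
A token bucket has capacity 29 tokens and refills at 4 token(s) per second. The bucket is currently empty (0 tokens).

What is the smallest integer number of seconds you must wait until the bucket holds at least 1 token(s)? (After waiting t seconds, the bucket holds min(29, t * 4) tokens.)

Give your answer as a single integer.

Need t * 4 >= 1, so t >= 1/4.
Smallest integer t = ceil(1/4) = 1.

Answer: 1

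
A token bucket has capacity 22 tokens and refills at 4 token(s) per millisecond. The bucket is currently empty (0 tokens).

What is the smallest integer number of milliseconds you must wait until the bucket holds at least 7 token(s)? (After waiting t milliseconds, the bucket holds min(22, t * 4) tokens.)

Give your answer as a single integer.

Need t * 4 >= 7, so t >= 7/4.
Smallest integer t = ceil(7/4) = 2.

Answer: 2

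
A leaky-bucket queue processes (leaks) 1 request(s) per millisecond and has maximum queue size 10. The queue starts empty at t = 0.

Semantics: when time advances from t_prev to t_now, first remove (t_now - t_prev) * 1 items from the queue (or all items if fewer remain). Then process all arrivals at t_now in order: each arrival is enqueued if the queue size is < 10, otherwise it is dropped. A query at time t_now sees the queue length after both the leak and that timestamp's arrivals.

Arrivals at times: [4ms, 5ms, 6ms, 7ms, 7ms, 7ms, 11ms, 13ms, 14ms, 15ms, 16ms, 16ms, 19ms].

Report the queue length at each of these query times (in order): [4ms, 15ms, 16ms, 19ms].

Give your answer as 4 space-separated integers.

Answer: 1 1 2 1

Derivation:
Queue lengths at query times:
  query t=4ms: backlog = 1
  query t=15ms: backlog = 1
  query t=16ms: backlog = 2
  query t=19ms: backlog = 1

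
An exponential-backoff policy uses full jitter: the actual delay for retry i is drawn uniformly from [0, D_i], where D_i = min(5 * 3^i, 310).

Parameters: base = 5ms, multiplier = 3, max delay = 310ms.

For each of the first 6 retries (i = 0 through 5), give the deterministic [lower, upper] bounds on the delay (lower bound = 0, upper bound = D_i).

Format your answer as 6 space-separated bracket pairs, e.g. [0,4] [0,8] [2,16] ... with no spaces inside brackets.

Computing bounds per retry:
  i=0: D_i=min(5*3^0,310)=5, bounds=[0,5]
  i=1: D_i=min(5*3^1,310)=15, bounds=[0,15]
  i=2: D_i=min(5*3^2,310)=45, bounds=[0,45]
  i=3: D_i=min(5*3^3,310)=135, bounds=[0,135]
  i=4: D_i=min(5*3^4,310)=310, bounds=[0,310]
  i=5: D_i=min(5*3^5,310)=310, bounds=[0,310]

Answer: [0,5] [0,15] [0,45] [0,135] [0,310] [0,310]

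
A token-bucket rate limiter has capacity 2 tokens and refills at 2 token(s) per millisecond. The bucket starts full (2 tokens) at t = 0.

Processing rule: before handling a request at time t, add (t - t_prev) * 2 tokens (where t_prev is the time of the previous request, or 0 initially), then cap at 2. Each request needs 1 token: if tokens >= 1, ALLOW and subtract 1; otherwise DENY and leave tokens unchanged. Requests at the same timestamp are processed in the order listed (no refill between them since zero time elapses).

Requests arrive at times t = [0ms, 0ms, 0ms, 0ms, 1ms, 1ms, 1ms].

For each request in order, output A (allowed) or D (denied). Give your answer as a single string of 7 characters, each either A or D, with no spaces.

Answer: AADDAAD

Derivation:
Simulating step by step:
  req#1 t=0ms: ALLOW
  req#2 t=0ms: ALLOW
  req#3 t=0ms: DENY
  req#4 t=0ms: DENY
  req#5 t=1ms: ALLOW
  req#6 t=1ms: ALLOW
  req#7 t=1ms: DENY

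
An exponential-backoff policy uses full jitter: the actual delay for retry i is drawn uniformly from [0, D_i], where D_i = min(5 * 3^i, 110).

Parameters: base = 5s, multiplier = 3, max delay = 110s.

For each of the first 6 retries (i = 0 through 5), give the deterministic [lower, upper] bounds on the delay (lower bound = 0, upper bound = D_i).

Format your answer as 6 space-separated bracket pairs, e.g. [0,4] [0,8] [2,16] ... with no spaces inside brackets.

Computing bounds per retry:
  i=0: D_i=min(5*3^0,110)=5, bounds=[0,5]
  i=1: D_i=min(5*3^1,110)=15, bounds=[0,15]
  i=2: D_i=min(5*3^2,110)=45, bounds=[0,45]
  i=3: D_i=min(5*3^3,110)=110, bounds=[0,110]
  i=4: D_i=min(5*3^4,110)=110, bounds=[0,110]
  i=5: D_i=min(5*3^5,110)=110, bounds=[0,110]

Answer: [0,5] [0,15] [0,45] [0,110] [0,110] [0,110]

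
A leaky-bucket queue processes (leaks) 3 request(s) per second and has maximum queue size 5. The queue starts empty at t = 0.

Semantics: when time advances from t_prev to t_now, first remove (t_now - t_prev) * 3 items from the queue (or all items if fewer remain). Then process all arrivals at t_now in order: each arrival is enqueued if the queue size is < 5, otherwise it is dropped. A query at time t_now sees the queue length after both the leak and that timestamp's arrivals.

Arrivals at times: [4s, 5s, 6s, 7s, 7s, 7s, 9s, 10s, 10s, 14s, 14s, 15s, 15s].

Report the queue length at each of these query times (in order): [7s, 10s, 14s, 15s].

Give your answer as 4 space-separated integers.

Queue lengths at query times:
  query t=7s: backlog = 3
  query t=10s: backlog = 2
  query t=14s: backlog = 2
  query t=15s: backlog = 2

Answer: 3 2 2 2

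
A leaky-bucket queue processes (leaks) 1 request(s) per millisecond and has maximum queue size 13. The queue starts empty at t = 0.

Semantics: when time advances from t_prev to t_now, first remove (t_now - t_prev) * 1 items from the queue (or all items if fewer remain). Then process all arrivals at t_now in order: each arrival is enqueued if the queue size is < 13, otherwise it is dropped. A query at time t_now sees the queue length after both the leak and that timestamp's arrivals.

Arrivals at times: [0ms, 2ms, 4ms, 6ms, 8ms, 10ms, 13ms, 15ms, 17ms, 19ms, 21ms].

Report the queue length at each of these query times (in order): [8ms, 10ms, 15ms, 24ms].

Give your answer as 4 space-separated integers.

Queue lengths at query times:
  query t=8ms: backlog = 1
  query t=10ms: backlog = 1
  query t=15ms: backlog = 1
  query t=24ms: backlog = 0

Answer: 1 1 1 0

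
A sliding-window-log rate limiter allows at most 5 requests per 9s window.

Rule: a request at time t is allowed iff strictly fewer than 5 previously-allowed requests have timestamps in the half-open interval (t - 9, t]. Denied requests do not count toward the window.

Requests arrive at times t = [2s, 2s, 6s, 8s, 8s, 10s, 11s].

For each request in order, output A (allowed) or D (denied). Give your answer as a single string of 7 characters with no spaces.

Tracking allowed requests in the window:
  req#1 t=2s: ALLOW
  req#2 t=2s: ALLOW
  req#3 t=6s: ALLOW
  req#4 t=8s: ALLOW
  req#5 t=8s: ALLOW
  req#6 t=10s: DENY
  req#7 t=11s: ALLOW

Answer: AAAAADA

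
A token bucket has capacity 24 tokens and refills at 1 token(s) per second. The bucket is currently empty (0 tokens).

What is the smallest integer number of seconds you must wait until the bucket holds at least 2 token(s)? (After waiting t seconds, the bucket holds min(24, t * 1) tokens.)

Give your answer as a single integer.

Need t * 1 >= 2, so t >= 2/1.
Smallest integer t = ceil(2/1) = 2.

Answer: 2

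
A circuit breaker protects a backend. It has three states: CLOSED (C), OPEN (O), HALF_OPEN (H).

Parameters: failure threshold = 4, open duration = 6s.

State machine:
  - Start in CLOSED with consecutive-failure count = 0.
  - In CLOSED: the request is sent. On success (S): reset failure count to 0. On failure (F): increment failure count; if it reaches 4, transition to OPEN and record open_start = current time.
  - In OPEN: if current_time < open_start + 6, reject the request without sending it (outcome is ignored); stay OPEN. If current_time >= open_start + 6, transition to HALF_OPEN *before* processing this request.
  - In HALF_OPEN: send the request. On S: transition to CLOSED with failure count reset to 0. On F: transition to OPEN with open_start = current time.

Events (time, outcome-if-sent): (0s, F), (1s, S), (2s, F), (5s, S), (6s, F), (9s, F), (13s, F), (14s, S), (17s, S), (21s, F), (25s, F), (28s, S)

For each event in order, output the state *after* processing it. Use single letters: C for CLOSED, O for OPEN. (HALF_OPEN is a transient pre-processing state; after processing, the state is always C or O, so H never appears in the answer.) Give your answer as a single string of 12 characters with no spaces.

Answer: CCCCCCCCCCCC

Derivation:
State after each event:
  event#1 t=0s outcome=F: state=CLOSED
  event#2 t=1s outcome=S: state=CLOSED
  event#3 t=2s outcome=F: state=CLOSED
  event#4 t=5s outcome=S: state=CLOSED
  event#5 t=6s outcome=F: state=CLOSED
  event#6 t=9s outcome=F: state=CLOSED
  event#7 t=13s outcome=F: state=CLOSED
  event#8 t=14s outcome=S: state=CLOSED
  event#9 t=17s outcome=S: state=CLOSED
  event#10 t=21s outcome=F: state=CLOSED
  event#11 t=25s outcome=F: state=CLOSED
  event#12 t=28s outcome=S: state=CLOSED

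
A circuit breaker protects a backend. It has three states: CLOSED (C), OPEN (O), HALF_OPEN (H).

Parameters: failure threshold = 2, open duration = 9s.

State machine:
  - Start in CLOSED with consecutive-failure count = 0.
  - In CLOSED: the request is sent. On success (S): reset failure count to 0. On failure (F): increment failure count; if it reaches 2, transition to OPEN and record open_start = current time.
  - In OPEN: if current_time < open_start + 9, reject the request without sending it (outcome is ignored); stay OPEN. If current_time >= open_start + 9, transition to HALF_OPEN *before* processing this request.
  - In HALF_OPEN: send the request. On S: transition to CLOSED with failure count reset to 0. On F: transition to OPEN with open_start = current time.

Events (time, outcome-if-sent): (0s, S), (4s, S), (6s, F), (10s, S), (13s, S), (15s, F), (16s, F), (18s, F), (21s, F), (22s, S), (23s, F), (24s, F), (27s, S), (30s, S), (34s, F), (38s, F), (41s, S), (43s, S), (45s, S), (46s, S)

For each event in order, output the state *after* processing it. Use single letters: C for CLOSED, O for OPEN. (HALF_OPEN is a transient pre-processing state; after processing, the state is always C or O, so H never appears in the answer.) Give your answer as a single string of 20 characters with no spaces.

Answer: CCCCCCOOOOOOCCCOOOOO

Derivation:
State after each event:
  event#1 t=0s outcome=S: state=CLOSED
  event#2 t=4s outcome=S: state=CLOSED
  event#3 t=6s outcome=F: state=CLOSED
  event#4 t=10s outcome=S: state=CLOSED
  event#5 t=13s outcome=S: state=CLOSED
  event#6 t=15s outcome=F: state=CLOSED
  event#7 t=16s outcome=F: state=OPEN
  event#8 t=18s outcome=F: state=OPEN
  event#9 t=21s outcome=F: state=OPEN
  event#10 t=22s outcome=S: state=OPEN
  event#11 t=23s outcome=F: state=OPEN
  event#12 t=24s outcome=F: state=OPEN
  event#13 t=27s outcome=S: state=CLOSED
  event#14 t=30s outcome=S: state=CLOSED
  event#15 t=34s outcome=F: state=CLOSED
  event#16 t=38s outcome=F: state=OPEN
  event#17 t=41s outcome=S: state=OPEN
  event#18 t=43s outcome=S: state=OPEN
  event#19 t=45s outcome=S: state=OPEN
  event#20 t=46s outcome=S: state=OPEN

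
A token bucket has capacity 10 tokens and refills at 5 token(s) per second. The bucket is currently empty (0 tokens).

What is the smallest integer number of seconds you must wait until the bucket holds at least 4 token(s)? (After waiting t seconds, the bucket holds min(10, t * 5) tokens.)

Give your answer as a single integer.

Answer: 1

Derivation:
Need t * 5 >= 4, so t >= 4/5.
Smallest integer t = ceil(4/5) = 1.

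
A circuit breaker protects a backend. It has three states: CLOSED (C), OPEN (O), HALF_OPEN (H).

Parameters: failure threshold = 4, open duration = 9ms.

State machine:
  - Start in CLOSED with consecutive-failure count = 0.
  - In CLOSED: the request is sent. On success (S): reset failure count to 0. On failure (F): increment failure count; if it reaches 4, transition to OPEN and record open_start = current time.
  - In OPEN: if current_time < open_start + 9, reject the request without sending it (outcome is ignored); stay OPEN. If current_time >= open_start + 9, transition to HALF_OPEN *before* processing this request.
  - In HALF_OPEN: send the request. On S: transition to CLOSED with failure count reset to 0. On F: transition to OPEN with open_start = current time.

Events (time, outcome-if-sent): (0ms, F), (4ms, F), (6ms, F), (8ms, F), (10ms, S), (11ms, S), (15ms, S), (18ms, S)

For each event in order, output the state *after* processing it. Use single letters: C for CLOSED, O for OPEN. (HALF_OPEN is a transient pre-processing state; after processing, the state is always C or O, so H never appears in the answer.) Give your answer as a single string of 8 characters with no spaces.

State after each event:
  event#1 t=0ms outcome=F: state=CLOSED
  event#2 t=4ms outcome=F: state=CLOSED
  event#3 t=6ms outcome=F: state=CLOSED
  event#4 t=8ms outcome=F: state=OPEN
  event#5 t=10ms outcome=S: state=OPEN
  event#6 t=11ms outcome=S: state=OPEN
  event#7 t=15ms outcome=S: state=OPEN
  event#8 t=18ms outcome=S: state=CLOSED

Answer: CCCOOOOC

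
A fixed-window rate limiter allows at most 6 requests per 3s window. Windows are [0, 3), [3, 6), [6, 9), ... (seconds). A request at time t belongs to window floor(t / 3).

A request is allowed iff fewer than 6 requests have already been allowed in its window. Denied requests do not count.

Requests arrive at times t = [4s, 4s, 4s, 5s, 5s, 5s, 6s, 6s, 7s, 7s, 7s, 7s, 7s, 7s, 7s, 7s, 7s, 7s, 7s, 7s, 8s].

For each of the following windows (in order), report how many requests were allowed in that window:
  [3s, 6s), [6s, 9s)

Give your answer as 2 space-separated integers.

Processing requests:
  req#1 t=4s (window 1): ALLOW
  req#2 t=4s (window 1): ALLOW
  req#3 t=4s (window 1): ALLOW
  req#4 t=5s (window 1): ALLOW
  req#5 t=5s (window 1): ALLOW
  req#6 t=5s (window 1): ALLOW
  req#7 t=6s (window 2): ALLOW
  req#8 t=6s (window 2): ALLOW
  req#9 t=7s (window 2): ALLOW
  req#10 t=7s (window 2): ALLOW
  req#11 t=7s (window 2): ALLOW
  req#12 t=7s (window 2): ALLOW
  req#13 t=7s (window 2): DENY
  req#14 t=7s (window 2): DENY
  req#15 t=7s (window 2): DENY
  req#16 t=7s (window 2): DENY
  req#17 t=7s (window 2): DENY
  req#18 t=7s (window 2): DENY
  req#19 t=7s (window 2): DENY
  req#20 t=7s (window 2): DENY
  req#21 t=8s (window 2): DENY

Allowed counts by window: 6 6

Answer: 6 6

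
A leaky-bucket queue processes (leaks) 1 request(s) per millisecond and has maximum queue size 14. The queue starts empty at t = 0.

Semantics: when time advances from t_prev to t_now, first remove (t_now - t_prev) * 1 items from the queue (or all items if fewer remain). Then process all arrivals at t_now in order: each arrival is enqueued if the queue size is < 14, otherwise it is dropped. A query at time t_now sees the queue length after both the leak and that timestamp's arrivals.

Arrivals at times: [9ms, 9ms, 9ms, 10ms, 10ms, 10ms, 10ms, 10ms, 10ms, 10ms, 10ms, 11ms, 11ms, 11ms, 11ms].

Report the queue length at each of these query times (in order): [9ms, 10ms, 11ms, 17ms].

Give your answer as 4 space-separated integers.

Answer: 3 10 13 7

Derivation:
Queue lengths at query times:
  query t=9ms: backlog = 3
  query t=10ms: backlog = 10
  query t=11ms: backlog = 13
  query t=17ms: backlog = 7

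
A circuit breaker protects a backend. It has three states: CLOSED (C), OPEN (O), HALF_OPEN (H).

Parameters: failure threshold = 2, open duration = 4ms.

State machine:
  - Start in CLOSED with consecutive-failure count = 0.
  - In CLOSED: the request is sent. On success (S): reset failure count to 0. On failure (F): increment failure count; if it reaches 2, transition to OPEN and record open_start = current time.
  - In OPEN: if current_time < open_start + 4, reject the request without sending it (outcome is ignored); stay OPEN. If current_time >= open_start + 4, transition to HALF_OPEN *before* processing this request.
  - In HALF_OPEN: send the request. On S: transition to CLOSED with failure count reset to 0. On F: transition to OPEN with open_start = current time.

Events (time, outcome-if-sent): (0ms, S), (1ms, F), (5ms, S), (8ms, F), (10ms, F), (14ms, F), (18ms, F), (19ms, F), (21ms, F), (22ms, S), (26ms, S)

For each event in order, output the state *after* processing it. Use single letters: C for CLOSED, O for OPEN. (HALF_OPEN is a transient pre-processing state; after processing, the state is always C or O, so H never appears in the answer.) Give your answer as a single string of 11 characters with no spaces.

State after each event:
  event#1 t=0ms outcome=S: state=CLOSED
  event#2 t=1ms outcome=F: state=CLOSED
  event#3 t=5ms outcome=S: state=CLOSED
  event#4 t=8ms outcome=F: state=CLOSED
  event#5 t=10ms outcome=F: state=OPEN
  event#6 t=14ms outcome=F: state=OPEN
  event#7 t=18ms outcome=F: state=OPEN
  event#8 t=19ms outcome=F: state=OPEN
  event#9 t=21ms outcome=F: state=OPEN
  event#10 t=22ms outcome=S: state=CLOSED
  event#11 t=26ms outcome=S: state=CLOSED

Answer: CCCCOOOOOCC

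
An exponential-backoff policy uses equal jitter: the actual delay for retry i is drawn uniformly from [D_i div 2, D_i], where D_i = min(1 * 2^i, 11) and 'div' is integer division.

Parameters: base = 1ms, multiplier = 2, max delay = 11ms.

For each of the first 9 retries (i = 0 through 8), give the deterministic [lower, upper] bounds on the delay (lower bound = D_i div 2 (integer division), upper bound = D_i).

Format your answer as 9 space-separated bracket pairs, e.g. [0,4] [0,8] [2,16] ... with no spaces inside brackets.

Computing bounds per retry:
  i=0: D_i=min(1*2^0,11)=1, bounds=[0,1]
  i=1: D_i=min(1*2^1,11)=2, bounds=[1,2]
  i=2: D_i=min(1*2^2,11)=4, bounds=[2,4]
  i=3: D_i=min(1*2^3,11)=8, bounds=[4,8]
  i=4: D_i=min(1*2^4,11)=11, bounds=[5,11]
  i=5: D_i=min(1*2^5,11)=11, bounds=[5,11]
  i=6: D_i=min(1*2^6,11)=11, bounds=[5,11]
  i=7: D_i=min(1*2^7,11)=11, bounds=[5,11]
  i=8: D_i=min(1*2^8,11)=11, bounds=[5,11]

Answer: [0,1] [1,2] [2,4] [4,8] [5,11] [5,11] [5,11] [5,11] [5,11]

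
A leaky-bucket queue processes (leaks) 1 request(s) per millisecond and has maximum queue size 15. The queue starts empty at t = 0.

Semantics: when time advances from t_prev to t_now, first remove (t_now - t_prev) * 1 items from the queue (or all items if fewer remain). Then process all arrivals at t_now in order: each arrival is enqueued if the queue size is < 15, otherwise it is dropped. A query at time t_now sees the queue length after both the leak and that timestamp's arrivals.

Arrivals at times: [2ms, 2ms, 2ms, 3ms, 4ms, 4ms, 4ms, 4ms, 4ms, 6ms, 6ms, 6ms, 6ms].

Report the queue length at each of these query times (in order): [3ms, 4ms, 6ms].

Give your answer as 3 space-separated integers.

Queue lengths at query times:
  query t=3ms: backlog = 3
  query t=4ms: backlog = 7
  query t=6ms: backlog = 9

Answer: 3 7 9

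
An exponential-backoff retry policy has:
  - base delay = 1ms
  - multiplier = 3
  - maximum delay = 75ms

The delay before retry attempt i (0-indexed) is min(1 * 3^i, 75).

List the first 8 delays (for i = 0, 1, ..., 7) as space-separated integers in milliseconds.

Answer: 1 3 9 27 75 75 75 75

Derivation:
Computing each delay:
  i=0: min(1*3^0, 75) = 1
  i=1: min(1*3^1, 75) = 3
  i=2: min(1*3^2, 75) = 9
  i=3: min(1*3^3, 75) = 27
  i=4: min(1*3^4, 75) = 75
  i=5: min(1*3^5, 75) = 75
  i=6: min(1*3^6, 75) = 75
  i=7: min(1*3^7, 75) = 75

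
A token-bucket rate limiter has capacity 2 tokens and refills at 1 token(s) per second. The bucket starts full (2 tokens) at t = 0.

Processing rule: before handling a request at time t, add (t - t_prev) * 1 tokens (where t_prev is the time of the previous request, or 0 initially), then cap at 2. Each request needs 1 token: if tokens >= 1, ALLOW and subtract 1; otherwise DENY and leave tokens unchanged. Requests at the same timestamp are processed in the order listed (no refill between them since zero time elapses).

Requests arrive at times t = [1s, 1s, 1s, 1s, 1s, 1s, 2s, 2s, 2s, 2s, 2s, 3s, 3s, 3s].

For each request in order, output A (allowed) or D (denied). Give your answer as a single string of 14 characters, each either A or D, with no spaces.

Answer: AADDDDADDDDADD

Derivation:
Simulating step by step:
  req#1 t=1s: ALLOW
  req#2 t=1s: ALLOW
  req#3 t=1s: DENY
  req#4 t=1s: DENY
  req#5 t=1s: DENY
  req#6 t=1s: DENY
  req#7 t=2s: ALLOW
  req#8 t=2s: DENY
  req#9 t=2s: DENY
  req#10 t=2s: DENY
  req#11 t=2s: DENY
  req#12 t=3s: ALLOW
  req#13 t=3s: DENY
  req#14 t=3s: DENY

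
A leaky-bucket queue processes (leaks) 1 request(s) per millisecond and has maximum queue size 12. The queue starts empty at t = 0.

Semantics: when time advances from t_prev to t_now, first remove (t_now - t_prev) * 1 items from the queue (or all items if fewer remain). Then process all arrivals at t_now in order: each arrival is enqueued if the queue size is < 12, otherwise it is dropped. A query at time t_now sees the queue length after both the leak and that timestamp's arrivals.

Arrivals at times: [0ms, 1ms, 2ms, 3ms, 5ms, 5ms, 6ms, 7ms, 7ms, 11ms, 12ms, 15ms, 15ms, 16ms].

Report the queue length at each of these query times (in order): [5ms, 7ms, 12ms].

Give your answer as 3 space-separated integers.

Queue lengths at query times:
  query t=5ms: backlog = 2
  query t=7ms: backlog = 3
  query t=12ms: backlog = 1

Answer: 2 3 1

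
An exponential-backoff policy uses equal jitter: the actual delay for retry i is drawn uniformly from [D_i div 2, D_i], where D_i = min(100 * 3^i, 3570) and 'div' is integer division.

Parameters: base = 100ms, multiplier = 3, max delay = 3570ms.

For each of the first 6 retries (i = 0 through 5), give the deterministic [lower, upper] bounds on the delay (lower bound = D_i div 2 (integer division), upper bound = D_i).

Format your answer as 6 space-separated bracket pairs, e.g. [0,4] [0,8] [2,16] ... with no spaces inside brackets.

Answer: [50,100] [150,300] [450,900] [1350,2700] [1785,3570] [1785,3570]

Derivation:
Computing bounds per retry:
  i=0: D_i=min(100*3^0,3570)=100, bounds=[50,100]
  i=1: D_i=min(100*3^1,3570)=300, bounds=[150,300]
  i=2: D_i=min(100*3^2,3570)=900, bounds=[450,900]
  i=3: D_i=min(100*3^3,3570)=2700, bounds=[1350,2700]
  i=4: D_i=min(100*3^4,3570)=3570, bounds=[1785,3570]
  i=5: D_i=min(100*3^5,3570)=3570, bounds=[1785,3570]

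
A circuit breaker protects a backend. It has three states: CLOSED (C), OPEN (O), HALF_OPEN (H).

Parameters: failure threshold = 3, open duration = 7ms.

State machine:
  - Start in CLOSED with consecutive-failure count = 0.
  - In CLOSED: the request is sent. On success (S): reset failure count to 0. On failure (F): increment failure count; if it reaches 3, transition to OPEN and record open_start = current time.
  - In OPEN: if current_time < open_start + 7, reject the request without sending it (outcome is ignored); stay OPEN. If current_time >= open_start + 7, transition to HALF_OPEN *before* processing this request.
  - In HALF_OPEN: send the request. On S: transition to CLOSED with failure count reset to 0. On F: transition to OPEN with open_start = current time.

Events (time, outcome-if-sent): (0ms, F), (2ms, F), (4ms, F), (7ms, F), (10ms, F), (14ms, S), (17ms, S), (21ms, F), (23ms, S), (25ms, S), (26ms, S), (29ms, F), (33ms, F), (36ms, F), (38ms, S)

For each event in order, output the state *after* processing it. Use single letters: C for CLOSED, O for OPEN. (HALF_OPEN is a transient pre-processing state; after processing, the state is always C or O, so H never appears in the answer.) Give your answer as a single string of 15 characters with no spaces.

Answer: CCOOOCCCCCCCCOO

Derivation:
State after each event:
  event#1 t=0ms outcome=F: state=CLOSED
  event#2 t=2ms outcome=F: state=CLOSED
  event#3 t=4ms outcome=F: state=OPEN
  event#4 t=7ms outcome=F: state=OPEN
  event#5 t=10ms outcome=F: state=OPEN
  event#6 t=14ms outcome=S: state=CLOSED
  event#7 t=17ms outcome=S: state=CLOSED
  event#8 t=21ms outcome=F: state=CLOSED
  event#9 t=23ms outcome=S: state=CLOSED
  event#10 t=25ms outcome=S: state=CLOSED
  event#11 t=26ms outcome=S: state=CLOSED
  event#12 t=29ms outcome=F: state=CLOSED
  event#13 t=33ms outcome=F: state=CLOSED
  event#14 t=36ms outcome=F: state=OPEN
  event#15 t=38ms outcome=S: state=OPEN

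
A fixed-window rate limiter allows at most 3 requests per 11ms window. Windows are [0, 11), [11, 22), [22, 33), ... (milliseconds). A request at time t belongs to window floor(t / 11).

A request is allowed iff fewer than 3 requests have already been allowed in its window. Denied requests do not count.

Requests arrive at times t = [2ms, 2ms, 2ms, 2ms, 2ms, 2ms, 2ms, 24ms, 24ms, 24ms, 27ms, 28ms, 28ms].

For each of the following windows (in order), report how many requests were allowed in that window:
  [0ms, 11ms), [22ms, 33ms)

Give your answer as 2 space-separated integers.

Answer: 3 3

Derivation:
Processing requests:
  req#1 t=2ms (window 0): ALLOW
  req#2 t=2ms (window 0): ALLOW
  req#3 t=2ms (window 0): ALLOW
  req#4 t=2ms (window 0): DENY
  req#5 t=2ms (window 0): DENY
  req#6 t=2ms (window 0): DENY
  req#7 t=2ms (window 0): DENY
  req#8 t=24ms (window 2): ALLOW
  req#9 t=24ms (window 2): ALLOW
  req#10 t=24ms (window 2): ALLOW
  req#11 t=27ms (window 2): DENY
  req#12 t=28ms (window 2): DENY
  req#13 t=28ms (window 2): DENY

Allowed counts by window: 3 3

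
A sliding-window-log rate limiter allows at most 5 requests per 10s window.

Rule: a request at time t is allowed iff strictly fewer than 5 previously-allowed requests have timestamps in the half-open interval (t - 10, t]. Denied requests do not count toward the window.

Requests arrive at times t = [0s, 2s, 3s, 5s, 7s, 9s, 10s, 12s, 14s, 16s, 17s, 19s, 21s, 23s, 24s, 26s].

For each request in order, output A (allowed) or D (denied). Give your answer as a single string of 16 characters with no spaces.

Tracking allowed requests in the window:
  req#1 t=0s: ALLOW
  req#2 t=2s: ALLOW
  req#3 t=3s: ALLOW
  req#4 t=5s: ALLOW
  req#5 t=7s: ALLOW
  req#6 t=9s: DENY
  req#7 t=10s: ALLOW
  req#8 t=12s: ALLOW
  req#9 t=14s: ALLOW
  req#10 t=16s: ALLOW
  req#11 t=17s: ALLOW
  req#12 t=19s: DENY
  req#13 t=21s: ALLOW
  req#14 t=23s: ALLOW
  req#15 t=24s: ALLOW
  req#16 t=26s: ALLOW

Answer: AAAAADAAAAADAAAA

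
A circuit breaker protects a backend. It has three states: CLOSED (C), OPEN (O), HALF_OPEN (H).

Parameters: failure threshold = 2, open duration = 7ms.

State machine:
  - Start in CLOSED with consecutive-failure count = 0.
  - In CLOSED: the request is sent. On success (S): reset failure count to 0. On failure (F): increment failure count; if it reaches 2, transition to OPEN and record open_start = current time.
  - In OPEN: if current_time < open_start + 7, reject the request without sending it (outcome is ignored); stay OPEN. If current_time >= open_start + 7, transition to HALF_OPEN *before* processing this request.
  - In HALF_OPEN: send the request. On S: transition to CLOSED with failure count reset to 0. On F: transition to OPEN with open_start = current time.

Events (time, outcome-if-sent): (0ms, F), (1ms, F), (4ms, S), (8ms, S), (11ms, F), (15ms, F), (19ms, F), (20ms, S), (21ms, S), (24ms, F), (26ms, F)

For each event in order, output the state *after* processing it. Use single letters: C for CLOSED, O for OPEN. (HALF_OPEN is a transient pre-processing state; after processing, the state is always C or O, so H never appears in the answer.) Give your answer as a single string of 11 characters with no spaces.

State after each event:
  event#1 t=0ms outcome=F: state=CLOSED
  event#2 t=1ms outcome=F: state=OPEN
  event#3 t=4ms outcome=S: state=OPEN
  event#4 t=8ms outcome=S: state=CLOSED
  event#5 t=11ms outcome=F: state=CLOSED
  event#6 t=15ms outcome=F: state=OPEN
  event#7 t=19ms outcome=F: state=OPEN
  event#8 t=20ms outcome=S: state=OPEN
  event#9 t=21ms outcome=S: state=OPEN
  event#10 t=24ms outcome=F: state=OPEN
  event#11 t=26ms outcome=F: state=OPEN

Answer: COOCCOOOOOO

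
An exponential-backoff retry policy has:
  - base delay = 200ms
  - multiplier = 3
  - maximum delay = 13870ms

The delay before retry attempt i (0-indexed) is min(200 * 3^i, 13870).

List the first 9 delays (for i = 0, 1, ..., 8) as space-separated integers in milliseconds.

Answer: 200 600 1800 5400 13870 13870 13870 13870 13870

Derivation:
Computing each delay:
  i=0: min(200*3^0, 13870) = 200
  i=1: min(200*3^1, 13870) = 600
  i=2: min(200*3^2, 13870) = 1800
  i=3: min(200*3^3, 13870) = 5400
  i=4: min(200*3^4, 13870) = 13870
  i=5: min(200*3^5, 13870) = 13870
  i=6: min(200*3^6, 13870) = 13870
  i=7: min(200*3^7, 13870) = 13870
  i=8: min(200*3^8, 13870) = 13870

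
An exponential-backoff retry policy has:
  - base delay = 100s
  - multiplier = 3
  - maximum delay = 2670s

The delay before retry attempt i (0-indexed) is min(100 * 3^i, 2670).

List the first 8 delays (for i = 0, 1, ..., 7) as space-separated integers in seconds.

Answer: 100 300 900 2670 2670 2670 2670 2670

Derivation:
Computing each delay:
  i=0: min(100*3^0, 2670) = 100
  i=1: min(100*3^1, 2670) = 300
  i=2: min(100*3^2, 2670) = 900
  i=3: min(100*3^3, 2670) = 2670
  i=4: min(100*3^4, 2670) = 2670
  i=5: min(100*3^5, 2670) = 2670
  i=6: min(100*3^6, 2670) = 2670
  i=7: min(100*3^7, 2670) = 2670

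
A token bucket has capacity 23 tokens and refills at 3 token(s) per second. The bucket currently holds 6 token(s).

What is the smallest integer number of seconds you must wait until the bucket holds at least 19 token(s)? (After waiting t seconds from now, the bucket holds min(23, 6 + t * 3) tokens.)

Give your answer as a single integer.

Need 6 + t * 3 >= 19, so t >= 13/3.
Smallest integer t = ceil(13/3) = 5.

Answer: 5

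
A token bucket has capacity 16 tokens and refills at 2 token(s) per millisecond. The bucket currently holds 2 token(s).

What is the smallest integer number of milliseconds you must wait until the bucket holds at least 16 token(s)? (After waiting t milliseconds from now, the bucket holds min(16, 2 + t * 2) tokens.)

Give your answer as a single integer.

Need 2 + t * 2 >= 16, so t >= 14/2.
Smallest integer t = ceil(14/2) = 7.

Answer: 7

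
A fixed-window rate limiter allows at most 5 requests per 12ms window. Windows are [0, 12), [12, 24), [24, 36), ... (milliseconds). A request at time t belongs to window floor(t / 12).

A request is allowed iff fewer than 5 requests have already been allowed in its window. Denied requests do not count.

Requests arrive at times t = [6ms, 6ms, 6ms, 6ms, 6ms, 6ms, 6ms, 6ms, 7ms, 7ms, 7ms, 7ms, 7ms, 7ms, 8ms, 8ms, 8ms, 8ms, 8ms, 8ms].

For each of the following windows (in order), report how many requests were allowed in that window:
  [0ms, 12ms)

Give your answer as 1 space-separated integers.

Processing requests:
  req#1 t=6ms (window 0): ALLOW
  req#2 t=6ms (window 0): ALLOW
  req#3 t=6ms (window 0): ALLOW
  req#4 t=6ms (window 0): ALLOW
  req#5 t=6ms (window 0): ALLOW
  req#6 t=6ms (window 0): DENY
  req#7 t=6ms (window 0): DENY
  req#8 t=6ms (window 0): DENY
  req#9 t=7ms (window 0): DENY
  req#10 t=7ms (window 0): DENY
  req#11 t=7ms (window 0): DENY
  req#12 t=7ms (window 0): DENY
  req#13 t=7ms (window 0): DENY
  req#14 t=7ms (window 0): DENY
  req#15 t=8ms (window 0): DENY
  req#16 t=8ms (window 0): DENY
  req#17 t=8ms (window 0): DENY
  req#18 t=8ms (window 0): DENY
  req#19 t=8ms (window 0): DENY
  req#20 t=8ms (window 0): DENY

Allowed counts by window: 5

Answer: 5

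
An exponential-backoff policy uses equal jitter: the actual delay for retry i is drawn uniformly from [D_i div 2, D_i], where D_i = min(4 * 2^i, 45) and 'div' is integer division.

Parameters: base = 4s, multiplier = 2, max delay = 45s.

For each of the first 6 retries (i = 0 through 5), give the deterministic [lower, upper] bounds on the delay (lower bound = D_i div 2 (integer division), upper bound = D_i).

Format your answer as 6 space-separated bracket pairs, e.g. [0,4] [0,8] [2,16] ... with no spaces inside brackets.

Computing bounds per retry:
  i=0: D_i=min(4*2^0,45)=4, bounds=[2,4]
  i=1: D_i=min(4*2^1,45)=8, bounds=[4,8]
  i=2: D_i=min(4*2^2,45)=16, bounds=[8,16]
  i=3: D_i=min(4*2^3,45)=32, bounds=[16,32]
  i=4: D_i=min(4*2^4,45)=45, bounds=[22,45]
  i=5: D_i=min(4*2^5,45)=45, bounds=[22,45]

Answer: [2,4] [4,8] [8,16] [16,32] [22,45] [22,45]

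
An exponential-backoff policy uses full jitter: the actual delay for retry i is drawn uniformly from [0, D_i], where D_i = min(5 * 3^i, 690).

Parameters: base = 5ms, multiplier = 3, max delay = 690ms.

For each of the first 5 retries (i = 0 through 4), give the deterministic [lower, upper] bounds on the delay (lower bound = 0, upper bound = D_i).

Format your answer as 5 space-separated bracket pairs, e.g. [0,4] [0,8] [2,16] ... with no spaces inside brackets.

Answer: [0,5] [0,15] [0,45] [0,135] [0,405]

Derivation:
Computing bounds per retry:
  i=0: D_i=min(5*3^0,690)=5, bounds=[0,5]
  i=1: D_i=min(5*3^1,690)=15, bounds=[0,15]
  i=2: D_i=min(5*3^2,690)=45, bounds=[0,45]
  i=3: D_i=min(5*3^3,690)=135, bounds=[0,135]
  i=4: D_i=min(5*3^4,690)=405, bounds=[0,405]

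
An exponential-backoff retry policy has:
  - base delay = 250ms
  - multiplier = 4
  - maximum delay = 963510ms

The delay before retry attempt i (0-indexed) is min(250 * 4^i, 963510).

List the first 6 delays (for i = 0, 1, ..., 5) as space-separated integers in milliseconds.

Computing each delay:
  i=0: min(250*4^0, 963510) = 250
  i=1: min(250*4^1, 963510) = 1000
  i=2: min(250*4^2, 963510) = 4000
  i=3: min(250*4^3, 963510) = 16000
  i=4: min(250*4^4, 963510) = 64000
  i=5: min(250*4^5, 963510) = 256000

Answer: 250 1000 4000 16000 64000 256000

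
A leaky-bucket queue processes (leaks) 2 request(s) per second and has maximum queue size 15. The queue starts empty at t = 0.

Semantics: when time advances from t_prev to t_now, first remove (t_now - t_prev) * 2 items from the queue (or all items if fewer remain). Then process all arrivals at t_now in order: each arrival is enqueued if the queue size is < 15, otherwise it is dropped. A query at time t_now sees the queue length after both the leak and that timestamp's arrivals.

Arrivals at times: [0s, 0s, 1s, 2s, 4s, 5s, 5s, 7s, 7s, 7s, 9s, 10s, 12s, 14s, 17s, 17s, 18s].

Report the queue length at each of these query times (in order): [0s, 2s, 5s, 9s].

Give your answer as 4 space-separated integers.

Answer: 2 1 2 1

Derivation:
Queue lengths at query times:
  query t=0s: backlog = 2
  query t=2s: backlog = 1
  query t=5s: backlog = 2
  query t=9s: backlog = 1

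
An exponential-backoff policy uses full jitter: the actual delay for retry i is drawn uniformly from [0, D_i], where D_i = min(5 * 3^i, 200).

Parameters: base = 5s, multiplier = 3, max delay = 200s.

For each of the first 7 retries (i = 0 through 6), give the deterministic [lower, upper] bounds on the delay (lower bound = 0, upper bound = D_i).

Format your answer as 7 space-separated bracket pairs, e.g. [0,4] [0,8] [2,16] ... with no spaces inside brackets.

Computing bounds per retry:
  i=0: D_i=min(5*3^0,200)=5, bounds=[0,5]
  i=1: D_i=min(5*3^1,200)=15, bounds=[0,15]
  i=2: D_i=min(5*3^2,200)=45, bounds=[0,45]
  i=3: D_i=min(5*3^3,200)=135, bounds=[0,135]
  i=4: D_i=min(5*3^4,200)=200, bounds=[0,200]
  i=5: D_i=min(5*3^5,200)=200, bounds=[0,200]
  i=6: D_i=min(5*3^6,200)=200, bounds=[0,200]

Answer: [0,5] [0,15] [0,45] [0,135] [0,200] [0,200] [0,200]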